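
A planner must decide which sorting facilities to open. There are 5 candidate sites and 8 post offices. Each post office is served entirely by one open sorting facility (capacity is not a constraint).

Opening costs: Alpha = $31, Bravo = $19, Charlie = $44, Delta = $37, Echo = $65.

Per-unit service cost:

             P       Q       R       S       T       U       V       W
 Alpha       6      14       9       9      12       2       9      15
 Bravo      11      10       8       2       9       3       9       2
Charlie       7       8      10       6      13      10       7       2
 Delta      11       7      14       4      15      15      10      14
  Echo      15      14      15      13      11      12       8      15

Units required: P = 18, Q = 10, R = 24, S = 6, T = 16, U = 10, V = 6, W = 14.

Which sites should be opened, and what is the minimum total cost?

Open Alpha and Bravo; minimum total cost 708.

For any fixed open set, each post office goes to its cheapest open site; total = fixed + service.
{Alpha, Bravo}: P→Alpha 6·18=108, Q→Bravo 10·10=100, R→Bravo 8·24=192, S→Bravo 2·6=12, T→Bravo 9·16=144, U→Alpha 2·10=20, V→Alpha 9·6=54, W→Bravo 2·14=28. Service 658; fixed 50; total 708.
{Alpha, Bravo, Delta}: P→Alpha 6·18=108, Q→Delta 7·10=70, R→Bravo 8·24=192, S→Bravo 2·6=12, T→Bravo 9·16=144, U→Alpha 2·10=20, V→Alpha 9·6=54, W→Bravo 2·14=28. Service 628; fixed 87; total 715.
{Bravo, Charlie}: P→Charlie 7·18=126, Q→Charlie 8·10=80, R→Bravo 8·24=192, S→Bravo 2·6=12, T→Bravo 9·16=144, U→Bravo 3·10=30, V→Charlie 7·6=42, W→Bravo 2·14=28. Service 654; fixed 63; total 717.
{Alpha, Bravo, Charlie, Delta, Echo}: service 616 + fixed 196 = 812
No other subset beats 708.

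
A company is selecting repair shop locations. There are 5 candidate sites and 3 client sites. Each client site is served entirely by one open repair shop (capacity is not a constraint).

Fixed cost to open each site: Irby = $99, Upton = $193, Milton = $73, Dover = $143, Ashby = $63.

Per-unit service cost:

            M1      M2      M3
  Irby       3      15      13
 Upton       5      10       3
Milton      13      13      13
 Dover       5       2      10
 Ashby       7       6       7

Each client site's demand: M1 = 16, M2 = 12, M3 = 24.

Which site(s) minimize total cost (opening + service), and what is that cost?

For any fixed open set, each client site goes to its cheapest open site; total = fixed + service.
{Ashby}: M1→Ashby 7·16=112, M2→Ashby 6·12=72, M3→Ashby 7·24=168. Service 352; fixed 63; total 415.
{Irby, Ashby}: service 288 + fixed 162 = 450
{Upton}: service 272 + fixed 193 = 465
{Irby, Upton, Milton, Dover, Ashby}: service 144 + fixed 571 = 715
No other subset beats 415.

Open Ashby only; minimum total cost 415.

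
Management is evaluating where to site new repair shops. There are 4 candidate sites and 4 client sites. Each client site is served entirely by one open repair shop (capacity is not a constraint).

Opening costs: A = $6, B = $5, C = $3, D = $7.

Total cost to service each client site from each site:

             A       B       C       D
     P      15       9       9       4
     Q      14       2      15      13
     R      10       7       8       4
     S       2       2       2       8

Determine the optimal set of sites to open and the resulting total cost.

Open B and D; minimum total cost 24.

For any fixed open set, each client site goes to its cheapest open site; total = fixed + service.
{B, D}: P→D 4, Q→B 2, R→D 4, S→B 2. Service 12; fixed 12; total 24.
{B}: P→B 9, Q→B 2, R→B 7, S→B 2. Service 20; fixed 5; total 25.
{B, C, D}: service 12 + fixed 15 = 27
{A, B, C, D}: service 12 + fixed 21 = 33
No other subset beats 24.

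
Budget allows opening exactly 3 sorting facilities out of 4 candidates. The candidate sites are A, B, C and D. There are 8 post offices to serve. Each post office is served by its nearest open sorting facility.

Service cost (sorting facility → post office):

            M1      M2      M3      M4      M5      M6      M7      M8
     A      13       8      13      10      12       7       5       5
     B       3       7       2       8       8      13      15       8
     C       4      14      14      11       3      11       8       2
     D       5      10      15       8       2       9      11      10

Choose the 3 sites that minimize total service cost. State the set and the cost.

With exactly 3 open, each post office uses its cheapest among the chosen.
{A, B, C}: M1→B 3, M2→B 7, M3→B 2, M4→B 8, M5→C 3, M6→A 7, M7→A 5, M8→C 2. Service cost 37.
{A, B, D}: service cost 39
{B, C, D}: service cost 41
Among all 4 size-3 choices, {A, B, C} is lowest.

Choose A, B and C; total service cost 37.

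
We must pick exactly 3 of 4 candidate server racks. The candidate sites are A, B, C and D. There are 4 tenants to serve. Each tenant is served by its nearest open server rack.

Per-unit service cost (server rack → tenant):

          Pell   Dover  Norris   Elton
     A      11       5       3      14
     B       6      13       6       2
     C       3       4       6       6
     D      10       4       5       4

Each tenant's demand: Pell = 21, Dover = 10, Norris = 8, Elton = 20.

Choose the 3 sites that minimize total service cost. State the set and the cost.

Choose A, B and C; total service cost 167.

With exactly 3 open, each tenant uses its cheapest among the chosen.
{A, B, C}: Pell→C 3·21=63, Dover→C 4·10=40, Norris→A 3·8=24, Elton→B 2·20=40. Service cost 167.
{B, C, D}: service cost 183
{A, C, D}: service cost 207
Among all 4 size-3 choices, {A, B, C} is lowest.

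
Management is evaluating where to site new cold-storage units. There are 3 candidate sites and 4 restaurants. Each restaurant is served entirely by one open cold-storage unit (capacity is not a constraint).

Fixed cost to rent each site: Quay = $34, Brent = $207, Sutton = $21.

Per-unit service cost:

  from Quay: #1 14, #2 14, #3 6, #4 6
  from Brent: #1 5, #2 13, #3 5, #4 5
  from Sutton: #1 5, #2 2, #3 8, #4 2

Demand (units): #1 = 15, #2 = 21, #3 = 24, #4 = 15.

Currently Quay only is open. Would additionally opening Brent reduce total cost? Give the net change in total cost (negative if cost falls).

Current service cost with {Quay}: 738.
Adding Brent: each restaurant re-picks its cheapest; new service cost 543, saving 195.
Extra fixed cost: 207. Net change = 207 − 195 = 12.
(Totals: 772 → 784.)

No — net change +12 (cost rises by 12).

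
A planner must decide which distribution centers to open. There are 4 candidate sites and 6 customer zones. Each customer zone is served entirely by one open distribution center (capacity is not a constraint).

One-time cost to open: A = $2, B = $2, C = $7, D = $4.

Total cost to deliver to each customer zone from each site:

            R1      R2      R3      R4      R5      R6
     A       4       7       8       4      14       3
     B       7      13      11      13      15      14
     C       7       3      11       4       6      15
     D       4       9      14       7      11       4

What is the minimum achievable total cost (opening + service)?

For any fixed open set, each customer zone goes to its cheapest open site; total = fixed + service.
{A, C}: R1→A 4, R2→C 3, R3→A 8, R4→A 4, R5→C 6, R6→A 3. Service 28; fixed 9; total 37.
{A, B, C}: service 28 + fixed 11 = 39
{A, C, D}: service 28 + fixed 13 = 41
{A, B, C, D}: service 28 + fixed 15 = 43
No other subset beats 37.

Minimum total cost: 37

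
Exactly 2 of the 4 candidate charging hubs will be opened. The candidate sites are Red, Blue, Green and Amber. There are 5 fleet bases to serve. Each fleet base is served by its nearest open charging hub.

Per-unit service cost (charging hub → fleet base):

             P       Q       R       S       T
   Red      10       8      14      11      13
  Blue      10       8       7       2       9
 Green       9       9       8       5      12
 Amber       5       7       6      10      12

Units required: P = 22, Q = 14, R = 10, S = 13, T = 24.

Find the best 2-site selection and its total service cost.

Choose Blue and Amber; total service cost 510.

With exactly 2 open, each fleet base uses its cheapest among the chosen.
{Blue, Amber}: P→Amber 5·22=110, Q→Amber 7·14=98, R→Amber 6·10=60, S→Blue 2·13=26, T→Blue 9·24=216. Service cost 510.
{Green, Amber}: service cost 621
{Blue, Green}: service cost 622
Among all 6 size-2 choices, {Blue, Amber} is lowest.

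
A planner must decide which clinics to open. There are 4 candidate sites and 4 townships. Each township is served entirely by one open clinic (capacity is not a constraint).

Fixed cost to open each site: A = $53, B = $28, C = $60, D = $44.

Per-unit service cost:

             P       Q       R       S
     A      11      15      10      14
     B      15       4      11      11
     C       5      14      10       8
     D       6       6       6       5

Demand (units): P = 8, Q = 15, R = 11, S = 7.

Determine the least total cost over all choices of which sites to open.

Minimum total cost: 281

For any fixed open set, each township goes to its cheapest open site; total = fixed + service.
{B, D}: P→D 6·8=48, Q→B 4·15=60, R→D 6·11=66, S→D 5·7=35. Service 209; fixed 72; total 281.
{D}: service 239 + fixed 44 = 283
{B, C, D}: service 201 + fixed 132 = 333
{A, B, C, D}: service 201 + fixed 185 = 386
No other subset beats 281.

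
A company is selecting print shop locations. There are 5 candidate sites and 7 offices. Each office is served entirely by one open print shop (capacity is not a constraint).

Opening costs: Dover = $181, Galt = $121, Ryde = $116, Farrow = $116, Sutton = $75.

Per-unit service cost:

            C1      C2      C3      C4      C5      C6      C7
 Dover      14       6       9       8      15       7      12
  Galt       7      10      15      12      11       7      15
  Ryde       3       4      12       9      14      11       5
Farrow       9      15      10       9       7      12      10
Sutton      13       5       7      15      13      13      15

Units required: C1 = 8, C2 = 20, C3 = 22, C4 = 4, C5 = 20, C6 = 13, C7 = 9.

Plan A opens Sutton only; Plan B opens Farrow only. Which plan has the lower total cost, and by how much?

Plan A: {Sutton}: C1→Sutton 13·8=104, C2→Sutton 5·20=100, C3→Sutton 7·22=154, C4→Sutton 15·4=60, C5→Sutton 13·20=260, C6→Sutton 13·13=169, C7→Sutton 15·9=135. Service 982; fixed 75; total 1057.
Plan B: {Farrow}: C1→Farrow 9·8=72, C2→Farrow 15·20=300, C3→Farrow 10·22=220, C4→Farrow 9·4=36, C5→Farrow 7·20=140, C6→Farrow 12·13=156, C7→Farrow 10·9=90. Service 1014; fixed 116; total 1130.
Difference: |1057 − 1130| = 73.

Plan A is cheaper by 73.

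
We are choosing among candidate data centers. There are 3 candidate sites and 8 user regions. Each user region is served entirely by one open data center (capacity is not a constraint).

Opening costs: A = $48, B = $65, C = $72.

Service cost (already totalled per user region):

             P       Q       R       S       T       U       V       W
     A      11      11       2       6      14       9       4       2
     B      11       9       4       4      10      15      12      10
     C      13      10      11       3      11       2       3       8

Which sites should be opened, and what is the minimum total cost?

For any fixed open set, each user region goes to its cheapest open site; total = fixed + service.
{A}: P→A 11, Q→A 11, R→A 2, S→A 6, T→A 14, U→A 9, V→A 4, W→A 2. Service 59; fixed 48; total 107.
{C}: service 61 + fixed 72 = 133
{B}: P→B 11, Q→B 9, R→B 4, S→B 4, T→B 10, U→B 15, V→B 12, W→B 10. Service 75; fixed 65; total 140.
{A, B, C}: service 42 + fixed 185 = 227
No other subset beats 107.

Open A only; minimum total cost 107.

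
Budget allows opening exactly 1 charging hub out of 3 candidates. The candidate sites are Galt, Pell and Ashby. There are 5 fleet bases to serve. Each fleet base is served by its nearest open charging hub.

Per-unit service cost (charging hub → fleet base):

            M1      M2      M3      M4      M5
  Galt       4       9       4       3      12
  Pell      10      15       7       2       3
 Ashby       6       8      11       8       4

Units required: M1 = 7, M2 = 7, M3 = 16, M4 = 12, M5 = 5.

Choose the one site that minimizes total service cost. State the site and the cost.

Choose Galt only; total service cost 251.

With exactly 1 open, each fleet base uses its cheapest among the chosen.
{Galt}: M1→Galt 4·7=28, M2→Galt 9·7=63, M3→Galt 4·16=64, M4→Galt 3·12=36, M5→Galt 12·5=60. Service cost 251.
{Pell}: service cost 326
{Ashby}: service cost 390
Among all 3 size-1 choices, {Galt} is lowest.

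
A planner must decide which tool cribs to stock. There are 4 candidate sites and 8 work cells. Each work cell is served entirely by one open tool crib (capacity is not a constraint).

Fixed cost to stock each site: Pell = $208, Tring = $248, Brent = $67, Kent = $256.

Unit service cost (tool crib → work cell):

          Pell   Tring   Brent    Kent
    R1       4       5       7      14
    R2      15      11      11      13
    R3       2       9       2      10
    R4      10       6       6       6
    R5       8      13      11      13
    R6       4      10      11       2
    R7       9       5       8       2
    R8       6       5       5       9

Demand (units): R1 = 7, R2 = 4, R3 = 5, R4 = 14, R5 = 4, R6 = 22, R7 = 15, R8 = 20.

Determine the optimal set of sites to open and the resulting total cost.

For any fixed open set, each work cell goes to its cheapest open site; total = fixed + service.
{Brent, Kent}: R1→Brent 7·7=49, R2→Brent 11·4=44, R3→Brent 2·5=10, R4→Brent 6·14=84, R5→Brent 11·4=44, R6→Kent 2·22=44, R7→Kent 2·15=30, R8→Brent 5·20=100. Service 405; fixed 323; total 728.
{Brent}: R1→Brent 7·7=49, R2→Brent 11·4=44, R3→Brent 2·5=10, R4→Brent 6·14=84, R5→Brent 11·4=44, R6→Brent 11·22=242, R7→Brent 8·15=120, R8→Brent 5·20=100. Service 693; fixed 67; total 760.
{Pell, Brent}: service 506 + fixed 275 = 781
{Pell, Tring, Brent, Kent}: R1→Pell 4·7=28, R2→Tring 11·4=44, R3→Pell 2·5=10, R4→Tring 6·14=84, R5→Pell 8·4=32, R6→Kent 2·22=44, R7→Kent 2·15=30, R8→Tring 5·20=100. Service 372; fixed 779; total 1151.
No other subset beats 728.

Open Brent and Kent; minimum total cost 728.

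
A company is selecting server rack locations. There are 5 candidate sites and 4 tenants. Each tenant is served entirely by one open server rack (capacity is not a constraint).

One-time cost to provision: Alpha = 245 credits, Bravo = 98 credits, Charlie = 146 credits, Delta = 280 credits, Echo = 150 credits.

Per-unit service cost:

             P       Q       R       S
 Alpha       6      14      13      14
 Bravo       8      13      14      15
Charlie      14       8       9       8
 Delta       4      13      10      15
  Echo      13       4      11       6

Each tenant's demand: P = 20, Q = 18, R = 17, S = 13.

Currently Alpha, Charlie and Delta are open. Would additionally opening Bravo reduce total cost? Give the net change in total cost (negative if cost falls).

Current service cost with {Alpha, Charlie, Delta}: 481.
Adding Bravo: each tenant re-picks its cheapest; new service cost 481, saving 0.
Extra fixed cost: 98. Net change = 98 − 0 = 98.
(Totals: 1152 → 1250.)

No — net change +98 (cost rises by 98).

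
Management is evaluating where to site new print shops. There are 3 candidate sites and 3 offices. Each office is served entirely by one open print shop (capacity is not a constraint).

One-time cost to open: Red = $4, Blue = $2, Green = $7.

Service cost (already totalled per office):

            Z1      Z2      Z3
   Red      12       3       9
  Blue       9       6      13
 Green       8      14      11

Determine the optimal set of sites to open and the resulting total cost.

Open Red and Blue; minimum total cost 27.

For any fixed open set, each office goes to its cheapest open site; total = fixed + service.
{Red, Blue}: Z1→Blue 9, Z2→Red 3, Z3→Red 9. Service 21; fixed 6; total 27.
{Red}: Z1→Red 12, Z2→Red 3, Z3→Red 9. Service 24; fixed 4; total 28.
{Blue}: Z1→Blue 9, Z2→Blue 6, Z3→Blue 13. Service 28; fixed 2; total 30.
{Red, Blue, Green}: service 20 + fixed 13 = 33
No other subset beats 27.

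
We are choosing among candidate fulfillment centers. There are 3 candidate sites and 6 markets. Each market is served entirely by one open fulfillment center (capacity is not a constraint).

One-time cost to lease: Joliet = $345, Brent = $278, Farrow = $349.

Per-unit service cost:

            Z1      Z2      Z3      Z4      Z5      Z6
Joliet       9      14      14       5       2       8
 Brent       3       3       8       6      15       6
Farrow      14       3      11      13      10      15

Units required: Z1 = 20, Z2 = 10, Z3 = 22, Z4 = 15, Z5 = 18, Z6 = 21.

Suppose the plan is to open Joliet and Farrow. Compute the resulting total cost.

Each market is assigned to its cheapest site among the open ones.
{Joliet, Farrow}: Z1→Joliet 9·20=180, Z2→Farrow 3·10=30, Z3→Farrow 11·22=242, Z4→Joliet 5·15=75, Z5→Joliet 2·18=36, Z6→Joliet 8·21=168. Service 731; fixed 694; total 1425.

Total cost: 1425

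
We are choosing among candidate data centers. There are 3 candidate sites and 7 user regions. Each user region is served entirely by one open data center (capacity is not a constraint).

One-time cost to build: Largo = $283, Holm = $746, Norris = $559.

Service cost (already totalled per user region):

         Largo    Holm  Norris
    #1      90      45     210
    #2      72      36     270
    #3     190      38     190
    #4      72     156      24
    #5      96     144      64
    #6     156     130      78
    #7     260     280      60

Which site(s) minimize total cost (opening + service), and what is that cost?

For any fixed open set, each user region goes to its cheapest open site; total = fixed + service.
{Largo}: #1→Largo 90, #2→Largo 72, #3→Largo 190, #4→Largo 72, #5→Largo 96, #6→Largo 156, #7→Largo 260. Service 936; fixed 283; total 1219.
{Largo, Norris}: service 578 + fixed 842 = 1420
{Norris}: #1→Norris 210, #2→Norris 270, #3→Norris 190, #4→Norris 24, #5→Norris 64, #6→Norris 78, #7→Norris 60. Service 896; fixed 559; total 1455.
{Largo, Holm, Norris}: service 345 + fixed 1588 = 1933
No other subset beats 1219.

Open Largo only; minimum total cost 1219.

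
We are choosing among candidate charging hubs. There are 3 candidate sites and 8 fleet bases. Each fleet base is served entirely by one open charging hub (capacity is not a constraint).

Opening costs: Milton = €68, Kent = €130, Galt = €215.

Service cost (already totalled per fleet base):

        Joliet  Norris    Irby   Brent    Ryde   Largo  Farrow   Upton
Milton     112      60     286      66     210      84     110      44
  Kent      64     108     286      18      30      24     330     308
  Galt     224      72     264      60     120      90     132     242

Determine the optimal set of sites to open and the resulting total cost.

For any fixed open set, each fleet base goes to its cheapest open site; total = fixed + service.
{Milton, Kent}: Joliet→Kent 64, Norris→Milton 60, Irby→Milton 286, Brent→Kent 18, Ryde→Kent 30, Largo→Kent 24, Farrow→Milton 110, Upton→Milton 44. Service 636; fixed 198; total 834.
{Milton, Kent, Galt}: service 614 + fixed 413 = 1027
{Milton}: Joliet→Milton 112, Norris→Milton 60, Irby→Milton 286, Brent→Milton 66, Ryde→Milton 210, Largo→Milton 84, Farrow→Milton 110, Upton→Milton 44. Service 972; fixed 68; total 1040.
No other subset beats 834.

Open Milton and Kent; minimum total cost 834.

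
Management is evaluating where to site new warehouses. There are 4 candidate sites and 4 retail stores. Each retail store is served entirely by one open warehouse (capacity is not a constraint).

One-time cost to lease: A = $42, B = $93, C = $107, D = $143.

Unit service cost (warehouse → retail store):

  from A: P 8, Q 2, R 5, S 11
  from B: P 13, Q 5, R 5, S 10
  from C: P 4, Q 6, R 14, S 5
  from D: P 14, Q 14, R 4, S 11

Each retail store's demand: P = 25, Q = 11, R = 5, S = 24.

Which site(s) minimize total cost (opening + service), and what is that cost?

Open A and C; minimum total cost 416.

For any fixed open set, each retail store goes to its cheapest open site; total = fixed + service.
{A, C}: P→C 4·25=100, Q→A 2·11=22, R→A 5·5=25, S→C 5·24=120. Service 267; fixed 149; total 416.
{C}: service 356 + fixed 107 = 463
{B, C}: service 300 + fixed 200 = 500
{A, B, C, D}: service 262 + fixed 385 = 647
No other subset beats 416.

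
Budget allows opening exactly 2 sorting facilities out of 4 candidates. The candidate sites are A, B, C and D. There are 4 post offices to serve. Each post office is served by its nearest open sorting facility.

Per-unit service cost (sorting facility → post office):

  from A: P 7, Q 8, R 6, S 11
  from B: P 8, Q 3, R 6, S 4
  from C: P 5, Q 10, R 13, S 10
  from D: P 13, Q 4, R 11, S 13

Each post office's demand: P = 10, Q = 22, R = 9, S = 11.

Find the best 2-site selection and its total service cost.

With exactly 2 open, each post office uses its cheapest among the chosen.
{B, C}: P→C 5·10=50, Q→B 3·22=66, R→B 6·9=54, S→B 4·11=44. Service cost 214.
{A, B}: service cost 234
{B, D}: service cost 244
Among all 6 size-2 choices, {B, C} is lowest.

Choose B and C; total service cost 214.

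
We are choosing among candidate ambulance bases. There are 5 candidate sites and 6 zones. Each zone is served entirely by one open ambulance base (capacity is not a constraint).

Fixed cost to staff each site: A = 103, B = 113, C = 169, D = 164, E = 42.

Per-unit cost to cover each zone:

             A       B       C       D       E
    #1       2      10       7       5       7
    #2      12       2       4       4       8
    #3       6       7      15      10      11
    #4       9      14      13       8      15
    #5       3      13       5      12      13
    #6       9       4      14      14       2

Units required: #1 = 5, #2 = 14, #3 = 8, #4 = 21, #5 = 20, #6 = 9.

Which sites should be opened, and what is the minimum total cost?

For any fixed open set, each zone goes to its cheapest open site; total = fixed + service.
{A, E}: #1→A 2·5=10, #2→E 8·14=112, #3→A 6·8=48, #4→A 9·21=189, #5→A 3·20=60, #6→E 2·9=18. Service 437; fixed 145; total 582.
{A, B}: service 371 + fixed 216 = 587
{A, B, E}: service 353 + fixed 258 = 611
{A, B, C, D, E}: service 332 + fixed 591 = 923
No other subset beats 582.

Open A and E; minimum total cost 582.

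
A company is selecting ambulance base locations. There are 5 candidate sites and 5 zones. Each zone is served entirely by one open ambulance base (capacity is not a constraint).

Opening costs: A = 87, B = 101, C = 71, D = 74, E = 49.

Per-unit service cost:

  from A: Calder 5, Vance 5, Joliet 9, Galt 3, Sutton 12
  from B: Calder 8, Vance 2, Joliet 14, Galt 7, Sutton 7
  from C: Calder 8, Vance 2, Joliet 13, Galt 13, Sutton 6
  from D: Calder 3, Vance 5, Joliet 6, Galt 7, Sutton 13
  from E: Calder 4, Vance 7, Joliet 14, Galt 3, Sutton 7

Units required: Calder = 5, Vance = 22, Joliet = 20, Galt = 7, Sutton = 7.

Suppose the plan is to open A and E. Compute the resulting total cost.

Each zone is assigned to its cheapest site among the open ones.
{A, E}: Calder→E 4·5=20, Vance→A 5·22=110, Joliet→A 9·20=180, Galt→A 3·7=21, Sutton→E 7·7=49. Service 380; fixed 136; total 516.

Total cost: 516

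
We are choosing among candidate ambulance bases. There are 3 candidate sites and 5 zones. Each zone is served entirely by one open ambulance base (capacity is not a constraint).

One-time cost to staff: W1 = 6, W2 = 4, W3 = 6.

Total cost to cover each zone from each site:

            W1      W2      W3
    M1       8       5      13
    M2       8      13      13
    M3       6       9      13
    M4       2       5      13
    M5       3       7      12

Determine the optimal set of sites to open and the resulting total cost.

Open W1 only; minimum total cost 33.

For any fixed open set, each zone goes to its cheapest open site; total = fixed + service.
{W1}: M1→W1 8, M2→W1 8, M3→W1 6, M4→W1 2, M5→W1 3. Service 27; fixed 6; total 33.
{W1, W2}: service 24 + fixed 10 = 34
{W1, W3}: M1→W1 8, M2→W1 8, M3→W1 6, M4→W1 2, M5→W1 3. Service 27; fixed 12; total 39.
{W1, W2, W3}: service 24 + fixed 16 = 40
No other subset beats 33.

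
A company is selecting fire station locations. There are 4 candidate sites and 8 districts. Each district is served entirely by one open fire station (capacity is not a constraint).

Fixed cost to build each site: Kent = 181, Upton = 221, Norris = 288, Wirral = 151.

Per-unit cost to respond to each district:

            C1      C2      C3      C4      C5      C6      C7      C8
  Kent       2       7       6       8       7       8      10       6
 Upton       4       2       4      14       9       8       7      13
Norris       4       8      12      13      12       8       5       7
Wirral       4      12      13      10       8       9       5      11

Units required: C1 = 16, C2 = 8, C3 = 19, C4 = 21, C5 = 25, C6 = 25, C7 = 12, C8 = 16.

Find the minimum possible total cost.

Minimum total cost: 1142

For any fixed open set, each district goes to its cheapest open site; total = fixed + service.
{Kent}: C1→Kent 2·16=32, C2→Kent 7·8=56, C3→Kent 6·19=114, C4→Kent 8·21=168, C5→Kent 7·25=175, C6→Kent 8·25=200, C7→Kent 10·12=120, C8→Kent 6·16=96. Service 961; fixed 181; total 1142.
{Kent, Wirral}: service 901 + fixed 332 = 1233
{Kent, Upton}: service 847 + fixed 402 = 1249
{Kent, Upton, Norris, Wirral}: service 823 + fixed 841 = 1664
No other subset beats 1142.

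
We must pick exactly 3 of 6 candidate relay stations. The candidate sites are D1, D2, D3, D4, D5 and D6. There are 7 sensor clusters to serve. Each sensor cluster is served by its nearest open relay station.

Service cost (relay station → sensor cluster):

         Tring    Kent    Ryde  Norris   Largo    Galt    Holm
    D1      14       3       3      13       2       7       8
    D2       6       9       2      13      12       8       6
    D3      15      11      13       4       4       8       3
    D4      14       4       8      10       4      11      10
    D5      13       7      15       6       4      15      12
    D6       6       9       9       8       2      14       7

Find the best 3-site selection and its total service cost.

With exactly 3 open, each sensor cluster uses its cheapest among the chosen.
{D1, D2, D3}: Tring→D2 6, Kent→D1 3, Ryde→D2 2, Norris→D3 4, Largo→D1 2, Galt→D1 7, Holm→D3 3. Service cost 27.
{D1, D3, D6}: service cost 28
{D2, D3, D4}: service cost 31
Among all 20 size-3 choices, {D1, D2, D3} is lowest.

Choose D1, D2 and D3; total service cost 27.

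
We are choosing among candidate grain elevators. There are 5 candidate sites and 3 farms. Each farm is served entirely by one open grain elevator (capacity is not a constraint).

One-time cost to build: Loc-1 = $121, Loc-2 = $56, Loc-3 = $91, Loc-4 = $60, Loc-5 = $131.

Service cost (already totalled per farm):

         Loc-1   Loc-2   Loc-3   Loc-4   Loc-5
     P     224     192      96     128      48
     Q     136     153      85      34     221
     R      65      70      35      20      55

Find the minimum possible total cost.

For any fixed open set, each farm goes to its cheapest open site; total = fixed + service.
{Loc-4}: P→Loc-4 128, Q→Loc-4 34, R→Loc-4 20. Service 182; fixed 60; total 242.
{Loc-4, Loc-5}: service 102 + fixed 191 = 293
{Loc-2, Loc-4}: P→Loc-4 128, Q→Loc-4 34, R→Loc-4 20. Service 182; fixed 116; total 298.
{Loc-1, Loc-2, Loc-3, Loc-4, Loc-5}: service 102 + fixed 459 = 561
No other subset beats 242.

Minimum total cost: 242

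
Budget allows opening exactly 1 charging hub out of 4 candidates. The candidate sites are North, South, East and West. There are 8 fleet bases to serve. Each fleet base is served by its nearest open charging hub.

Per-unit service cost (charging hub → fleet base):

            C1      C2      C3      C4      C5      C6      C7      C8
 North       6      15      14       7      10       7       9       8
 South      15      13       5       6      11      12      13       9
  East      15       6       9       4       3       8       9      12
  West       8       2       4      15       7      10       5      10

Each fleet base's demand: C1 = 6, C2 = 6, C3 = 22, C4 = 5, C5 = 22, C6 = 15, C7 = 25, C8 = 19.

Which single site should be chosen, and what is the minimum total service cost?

With exactly 1 open, each fleet base uses its cheapest among the chosen.
{West}: C1→West 8·6=48, C2→West 2·6=12, C3→West 4·22=88, C4→West 15·5=75, C5→West 7·22=154, C6→West 10·15=150, C7→West 5·25=125, C8→West 10·19=190. Service cost 842.
{East}: service cost 983
{North}: service cost 1171
Among all 4 size-1 choices, {West} is lowest.

Choose West only; total service cost 842.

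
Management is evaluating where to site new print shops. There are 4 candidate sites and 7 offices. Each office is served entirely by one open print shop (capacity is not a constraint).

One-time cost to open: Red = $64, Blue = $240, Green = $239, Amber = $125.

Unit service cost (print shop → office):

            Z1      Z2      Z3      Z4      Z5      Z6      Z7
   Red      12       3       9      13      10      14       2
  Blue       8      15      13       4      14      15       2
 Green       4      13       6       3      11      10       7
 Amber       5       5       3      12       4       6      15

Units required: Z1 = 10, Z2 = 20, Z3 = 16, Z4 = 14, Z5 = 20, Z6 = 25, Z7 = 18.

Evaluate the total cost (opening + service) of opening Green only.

Total cost: 1273

Each office is assigned to its cheapest site among the open ones.
{Green}: Z1→Green 4·10=40, Z2→Green 13·20=260, Z3→Green 6·16=96, Z4→Green 3·14=42, Z5→Green 11·20=220, Z6→Green 10·25=250, Z7→Green 7·18=126. Service 1034; fixed 239; total 1273.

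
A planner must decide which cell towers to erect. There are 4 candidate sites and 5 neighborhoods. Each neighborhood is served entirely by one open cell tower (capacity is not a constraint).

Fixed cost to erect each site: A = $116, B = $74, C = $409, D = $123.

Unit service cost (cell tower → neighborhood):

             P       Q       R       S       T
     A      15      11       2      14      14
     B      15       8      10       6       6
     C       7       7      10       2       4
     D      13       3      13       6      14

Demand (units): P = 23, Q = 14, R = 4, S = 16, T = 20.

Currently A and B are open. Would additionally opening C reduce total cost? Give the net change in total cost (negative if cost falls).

Current service cost with {A, B}: 681.
Adding C: each neighborhood re-picks its cheapest; new service cost 379, saving 302.
Extra fixed cost: 409. Net change = 409 − 302 = 107.
(Totals: 871 → 978.)

No — net change +107 (cost rises by 107).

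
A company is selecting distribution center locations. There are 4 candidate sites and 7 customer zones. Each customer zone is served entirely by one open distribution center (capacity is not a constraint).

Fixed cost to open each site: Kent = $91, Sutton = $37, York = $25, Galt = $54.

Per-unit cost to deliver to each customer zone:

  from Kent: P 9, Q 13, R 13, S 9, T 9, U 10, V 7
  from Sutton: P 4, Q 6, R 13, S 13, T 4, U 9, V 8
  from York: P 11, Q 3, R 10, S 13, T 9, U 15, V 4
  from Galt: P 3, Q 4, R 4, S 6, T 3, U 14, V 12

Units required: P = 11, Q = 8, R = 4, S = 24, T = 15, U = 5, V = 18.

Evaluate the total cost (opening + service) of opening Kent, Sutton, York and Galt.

Total cost: 586

Each customer zone is assigned to its cheapest site among the open ones.
{Kent, Sutton, York, Galt}: P→Galt 3·11=33, Q→York 3·8=24, R→Galt 4·4=16, S→Galt 6·24=144, T→Galt 3·15=45, U→Sutton 9·5=45, V→York 4·18=72. Service 379; fixed 207; total 586.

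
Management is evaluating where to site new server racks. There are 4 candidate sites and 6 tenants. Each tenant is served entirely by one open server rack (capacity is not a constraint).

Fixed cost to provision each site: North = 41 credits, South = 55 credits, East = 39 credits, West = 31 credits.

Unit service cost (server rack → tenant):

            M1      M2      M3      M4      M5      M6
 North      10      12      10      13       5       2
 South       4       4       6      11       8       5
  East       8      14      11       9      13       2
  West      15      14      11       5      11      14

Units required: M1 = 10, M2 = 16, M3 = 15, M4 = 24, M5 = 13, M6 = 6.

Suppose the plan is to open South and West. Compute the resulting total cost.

Each tenant is assigned to its cheapest site among the open ones.
{South, West}: M1→South 4·10=40, M2→South 4·16=64, M3→South 6·15=90, M4→West 5·24=120, M5→South 8·13=104, M6→South 5·6=30. Service 448; fixed 86; total 534.

Total cost: 534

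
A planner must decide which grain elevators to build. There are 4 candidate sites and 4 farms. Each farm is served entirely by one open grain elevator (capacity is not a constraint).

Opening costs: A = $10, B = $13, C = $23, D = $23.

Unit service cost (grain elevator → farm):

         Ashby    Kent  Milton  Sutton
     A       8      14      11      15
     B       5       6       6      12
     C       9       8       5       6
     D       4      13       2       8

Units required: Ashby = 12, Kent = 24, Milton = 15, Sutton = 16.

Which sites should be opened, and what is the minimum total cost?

Open B, C and D; minimum total cost 377.

For any fixed open set, each farm goes to its cheapest open site; total = fixed + service.
{B, C, D}: Ashby→D 4·12=48, Kent→B 6·24=144, Milton→D 2·15=30, Sutton→C 6·16=96. Service 318; fixed 59; total 377.
{B, D}: service 350 + fixed 36 = 386
{A, B, C, D}: Ashby→D 4·12=48, Kent→B 6·24=144, Milton→D 2·15=30, Sutton→C 6·16=96. Service 318; fixed 69; total 387.
{A}: Ashby→A 8·12=96, Kent→A 14·24=336, Milton→A 11·15=165, Sutton→A 15·16=240. Service 837; fixed 10; total 847.
(All 15 nonempty subsets were checked; B, C and D is lowest.)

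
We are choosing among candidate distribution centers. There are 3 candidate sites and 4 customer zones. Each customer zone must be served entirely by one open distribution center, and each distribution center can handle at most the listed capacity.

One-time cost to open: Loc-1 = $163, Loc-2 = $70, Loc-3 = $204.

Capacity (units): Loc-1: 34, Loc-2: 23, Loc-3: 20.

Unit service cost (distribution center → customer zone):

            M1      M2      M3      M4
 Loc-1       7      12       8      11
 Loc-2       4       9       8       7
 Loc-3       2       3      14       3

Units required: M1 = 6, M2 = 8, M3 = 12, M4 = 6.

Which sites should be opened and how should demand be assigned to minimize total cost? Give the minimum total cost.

Minimum total cost: 424

Open {Loc-2, Loc-3}: M1→Loc-3 2·6=12, M2→Loc-3 3·8=24, M3→Loc-2 8·12=96, M4→Loc-3 3·6=18.
Loads: Loc-2 carries 12/23, Loc-3 carries 20/20. Service 150; fixed 274; total 424.
Next best feasible plan costs 436.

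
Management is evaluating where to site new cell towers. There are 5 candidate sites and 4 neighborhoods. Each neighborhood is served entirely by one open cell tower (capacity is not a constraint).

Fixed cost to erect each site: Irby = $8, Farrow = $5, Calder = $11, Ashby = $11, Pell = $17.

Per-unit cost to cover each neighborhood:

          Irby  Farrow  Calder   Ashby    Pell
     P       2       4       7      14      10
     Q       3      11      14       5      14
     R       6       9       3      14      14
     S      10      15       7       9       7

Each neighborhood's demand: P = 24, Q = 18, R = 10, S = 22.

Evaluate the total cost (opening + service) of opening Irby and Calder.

Each neighborhood is assigned to its cheapest site among the open ones.
{Irby, Calder}: P→Irby 2·24=48, Q→Irby 3·18=54, R→Calder 3·10=30, S→Calder 7·22=154. Service 286; fixed 19; total 305.

Total cost: 305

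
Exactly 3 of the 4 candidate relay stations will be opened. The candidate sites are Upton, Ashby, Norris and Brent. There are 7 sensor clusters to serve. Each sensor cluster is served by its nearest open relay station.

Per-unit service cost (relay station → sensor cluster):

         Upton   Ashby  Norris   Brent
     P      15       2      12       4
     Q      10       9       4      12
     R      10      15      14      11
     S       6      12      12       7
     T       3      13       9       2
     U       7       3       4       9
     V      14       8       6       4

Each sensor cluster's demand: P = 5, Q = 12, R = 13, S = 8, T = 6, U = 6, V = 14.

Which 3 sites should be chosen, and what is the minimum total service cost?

Choose Upton, Norris and Brent; total service cost 338.

With exactly 3 open, each sensor cluster uses its cheapest among the chosen.
{Upton, Norris, Brent}: P→Brent 4·5=20, Q→Norris 4·12=48, R→Upton 10·13=130, S→Upton 6·8=48, T→Brent 2·6=12, U→Norris 4·6=24, V→Brent 4·14=56. Service cost 338.
{Ashby, Norris, Brent}: service cost 343
{Upton, Ashby, Norris}: service cost 356
Among all 4 size-3 choices, {Upton, Norris, Brent} is lowest.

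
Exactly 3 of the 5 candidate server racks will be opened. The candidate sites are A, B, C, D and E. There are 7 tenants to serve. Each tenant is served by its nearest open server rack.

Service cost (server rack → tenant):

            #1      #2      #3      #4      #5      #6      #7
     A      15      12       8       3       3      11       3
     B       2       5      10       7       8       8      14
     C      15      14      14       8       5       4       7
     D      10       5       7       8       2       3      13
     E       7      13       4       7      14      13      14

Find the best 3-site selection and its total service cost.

With exactly 3 open, each tenant uses its cheapest among the chosen.
{A, B, D}: #1→B 2, #2→B 5, #3→D 7, #4→A 3, #5→D 2, #6→D 3, #7→A 3. Service cost 25.
{A, D, E}: service cost 27
{A, B, C}: service cost 28
Among all 10 size-3 choices, {A, B, D} is lowest.

Choose A, B and D; total service cost 25.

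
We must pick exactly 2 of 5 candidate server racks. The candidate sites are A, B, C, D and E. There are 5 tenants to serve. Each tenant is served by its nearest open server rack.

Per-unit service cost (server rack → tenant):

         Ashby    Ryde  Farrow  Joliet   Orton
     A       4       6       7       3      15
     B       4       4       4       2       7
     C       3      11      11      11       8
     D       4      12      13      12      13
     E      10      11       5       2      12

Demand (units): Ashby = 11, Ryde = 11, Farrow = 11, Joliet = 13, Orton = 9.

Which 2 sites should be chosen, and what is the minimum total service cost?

Choose B and C; total service cost 210.

With exactly 2 open, each tenant uses its cheapest among the chosen.
{B, C}: Ashby→C 3·11=33, Ryde→B 4·11=44, Farrow→B 4·11=44, Joliet→B 2·13=26, Orton→B 7·9=63. Service cost 210.
{A, B}: service cost 221
{B, D}: service cost 221
Among all 10 size-2 choices, {B, C} is lowest.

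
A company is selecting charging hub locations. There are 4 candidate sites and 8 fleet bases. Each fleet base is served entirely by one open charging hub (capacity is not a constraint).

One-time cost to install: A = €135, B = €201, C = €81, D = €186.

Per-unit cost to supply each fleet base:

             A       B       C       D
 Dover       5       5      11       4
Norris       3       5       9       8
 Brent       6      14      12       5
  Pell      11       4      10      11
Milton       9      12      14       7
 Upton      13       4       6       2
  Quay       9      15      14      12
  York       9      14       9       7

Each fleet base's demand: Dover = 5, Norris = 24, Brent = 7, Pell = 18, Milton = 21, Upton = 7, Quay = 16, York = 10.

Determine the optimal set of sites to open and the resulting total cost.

For any fixed open set, each fleet base goes to its cheapest open site; total = fixed + service.
{A}: Dover→A 5·5=25, Norris→A 3·24=72, Brent→A 6·7=42, Pell→A 11·18=198, Milton→A 9·21=189, Upton→A 13·7=91, Quay→A 9·16=144, York→A 9·10=90. Service 851; fixed 135; total 986.
{A, B}: Dover→A 5·5=25, Norris→A 3·24=72, Brent→A 6·7=42, Pell→B 4·18=72, Milton→A 9·21=189, Upton→B 4·7=28, Quay→A 9·16=144, York→A 9·10=90. Service 662; fixed 336; total 998.
{A, C}: service 784 + fixed 216 = 1000
{A, B, C, D}: service 574 + fixed 603 = 1177
(All 15 nonempty subsets were checked; A only is lowest.)

Open A only; minimum total cost 986.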